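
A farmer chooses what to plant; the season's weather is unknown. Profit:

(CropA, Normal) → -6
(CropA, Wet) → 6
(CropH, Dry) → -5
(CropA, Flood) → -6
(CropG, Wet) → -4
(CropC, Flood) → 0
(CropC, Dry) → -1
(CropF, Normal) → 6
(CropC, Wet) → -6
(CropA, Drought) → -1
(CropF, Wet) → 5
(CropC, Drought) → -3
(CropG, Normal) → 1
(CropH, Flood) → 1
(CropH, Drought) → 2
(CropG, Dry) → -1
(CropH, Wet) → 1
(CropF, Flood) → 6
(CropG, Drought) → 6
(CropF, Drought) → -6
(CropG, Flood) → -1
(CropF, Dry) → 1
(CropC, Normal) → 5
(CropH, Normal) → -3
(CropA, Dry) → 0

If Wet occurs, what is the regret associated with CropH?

5

Best payoff under Wet is 6.
Regret = 6 − 1 = 5.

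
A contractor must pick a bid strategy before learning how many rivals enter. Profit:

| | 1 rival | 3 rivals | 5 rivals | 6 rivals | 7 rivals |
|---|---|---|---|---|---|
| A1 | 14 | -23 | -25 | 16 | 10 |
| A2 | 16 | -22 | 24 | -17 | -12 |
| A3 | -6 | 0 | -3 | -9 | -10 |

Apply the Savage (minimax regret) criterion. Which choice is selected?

Column bests: 1 rival=16, 3 rivals=0, 5 rivals=24, 6 rivals=16, 7 rivals=10.
A1 regrets: 2, 23, 49, 0, 0 → max 49
A2 regrets: 0, 22, 0, 33, 22 → max 33
A3 regrets: 22, 0, 27, 25, 20 → max 27
Smallest max regret = 27 → A3.

A3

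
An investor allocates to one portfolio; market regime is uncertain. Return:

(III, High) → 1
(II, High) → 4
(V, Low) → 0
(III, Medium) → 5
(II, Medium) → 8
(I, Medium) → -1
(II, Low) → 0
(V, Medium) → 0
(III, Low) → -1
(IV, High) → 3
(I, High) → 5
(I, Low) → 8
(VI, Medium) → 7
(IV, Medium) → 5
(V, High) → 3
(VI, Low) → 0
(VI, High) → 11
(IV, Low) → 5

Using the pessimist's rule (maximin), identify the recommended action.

Row minima: I=-1, II=0, III=-1, IV=3, V=0, VI=0
Best worst-case = 3 → IV.

IV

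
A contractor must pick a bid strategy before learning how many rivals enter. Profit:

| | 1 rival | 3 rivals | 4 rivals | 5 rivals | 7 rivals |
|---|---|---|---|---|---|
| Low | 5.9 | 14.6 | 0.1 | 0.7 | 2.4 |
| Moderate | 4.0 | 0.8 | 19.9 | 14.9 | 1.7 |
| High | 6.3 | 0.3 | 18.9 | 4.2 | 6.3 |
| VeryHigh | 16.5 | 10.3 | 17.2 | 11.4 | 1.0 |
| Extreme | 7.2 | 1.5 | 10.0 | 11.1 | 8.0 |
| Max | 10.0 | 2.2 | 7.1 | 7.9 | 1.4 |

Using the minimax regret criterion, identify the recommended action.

VeryHigh

Column bests: 1 rival=16.5, 3 rivals=14.6, 4 rivals=19.9, 5 rivals=14.9, 7 rivals=8.0.
Low regrets: 10.6, 0.0, 19.8, 14.2, 5.6 → max 19.8
Moderate regrets: 12.5, 13.8, 0.0, 0.0, 6.3 → max 13.8
High regrets: 10.2, 14.3, 1.0, 10.7, 1.7 → max 14.3
VeryHigh regrets: 0.0, 4.3, 2.7, 3.5, 7.0 → max 7.0
Extreme regrets: 9.3, 13.1, 9.9, 3.8, 0.0 → max 13.1
Max regrets: 6.5, 12.4, 12.8, 7.0, 6.6 → max 12.8
Smallest max regret = 7.0 → VeryHigh.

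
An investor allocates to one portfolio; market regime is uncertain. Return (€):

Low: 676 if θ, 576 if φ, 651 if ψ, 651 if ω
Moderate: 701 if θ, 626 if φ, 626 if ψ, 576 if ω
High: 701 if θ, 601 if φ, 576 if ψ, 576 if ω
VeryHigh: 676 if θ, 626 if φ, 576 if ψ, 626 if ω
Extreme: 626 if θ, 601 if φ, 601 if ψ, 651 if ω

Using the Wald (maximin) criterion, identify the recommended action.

Row minima: Low=576, Moderate=576, High=576, VeryHigh=576, Extreme=601
Best worst-case = 601 → Extreme.

Extreme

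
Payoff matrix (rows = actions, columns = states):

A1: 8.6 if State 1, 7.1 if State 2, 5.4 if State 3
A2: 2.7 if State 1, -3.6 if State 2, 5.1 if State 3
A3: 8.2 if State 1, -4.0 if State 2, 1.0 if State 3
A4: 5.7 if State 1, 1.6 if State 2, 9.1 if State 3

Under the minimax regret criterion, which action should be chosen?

Column bests: State 1=8.6, State 2=7.1, State 3=9.1.
A1 regrets: 0.0, 0.0, 3.7 → max 3.7
A2 regrets: 5.9, 10.7, 4.0 → max 10.7
A3 regrets: 0.4, 11.1, 8.1 → max 11.1
A4 regrets: 2.9, 5.5, 0.0 → max 5.5
Smallest max regret = 3.7 → A1.

A1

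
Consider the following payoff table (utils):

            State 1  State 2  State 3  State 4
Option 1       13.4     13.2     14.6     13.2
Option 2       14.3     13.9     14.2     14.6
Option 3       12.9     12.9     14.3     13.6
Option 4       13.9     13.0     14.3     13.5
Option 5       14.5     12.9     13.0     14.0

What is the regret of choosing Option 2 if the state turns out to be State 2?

0.0

Best payoff under State 2 is 13.9.
Regret = 13.9 − 13.9 = 0.0.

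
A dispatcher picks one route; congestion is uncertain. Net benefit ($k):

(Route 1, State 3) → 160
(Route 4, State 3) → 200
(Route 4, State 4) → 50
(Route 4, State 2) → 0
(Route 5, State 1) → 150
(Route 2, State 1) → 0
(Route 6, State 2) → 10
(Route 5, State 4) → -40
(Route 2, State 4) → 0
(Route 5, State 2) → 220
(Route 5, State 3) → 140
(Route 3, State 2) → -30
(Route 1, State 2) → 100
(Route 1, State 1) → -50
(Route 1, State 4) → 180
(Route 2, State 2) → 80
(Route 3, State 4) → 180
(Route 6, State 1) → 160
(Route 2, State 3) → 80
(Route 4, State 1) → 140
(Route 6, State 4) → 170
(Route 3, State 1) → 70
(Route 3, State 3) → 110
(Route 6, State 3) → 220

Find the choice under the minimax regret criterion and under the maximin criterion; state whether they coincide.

Column bests: State 1=160, State 2=220, State 3=220, State 4=180.
Route 1 regrets: 210, 120, 60, 0 → max 210
Route 2 regrets: 160, 140, 140, 180 → max 180
Route 3 regrets: 90, 250, 110, 0 → max 250
Route 4 regrets: 20, 220, 20, 130 → max 220
Route 5 regrets: 10, 0, 80, 220 → max 220
Route 6 regrets: 0, 210, 0, 10 → max 210
Smallest max regret = 180 → Route 2.
Row minima: Route 1=-50, Route 2=0, Route 3=-30, Route 4=0, Route 5=-40, Route 6=10
Best worst-case = 10 → Route 6.

minimax regret → Route 2; maximin → Route 6 (disagree)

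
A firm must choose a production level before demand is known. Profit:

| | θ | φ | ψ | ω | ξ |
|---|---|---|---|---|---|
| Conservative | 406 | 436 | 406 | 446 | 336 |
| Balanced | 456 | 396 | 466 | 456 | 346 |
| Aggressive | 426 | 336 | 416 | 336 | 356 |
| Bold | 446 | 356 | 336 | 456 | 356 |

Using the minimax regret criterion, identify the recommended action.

Column bests: θ=456, φ=436, ψ=466, ω=456, ξ=356.
Conservative regrets: 50, 0, 60, 10, 20 → max 60
Balanced regrets: 0, 40, 0, 0, 10 → max 40
Aggressive regrets: 30, 100, 50, 120, 0 → max 120
Bold regrets: 10, 80, 130, 0, 0 → max 130
Smallest max regret = 40 → Balanced.

Balanced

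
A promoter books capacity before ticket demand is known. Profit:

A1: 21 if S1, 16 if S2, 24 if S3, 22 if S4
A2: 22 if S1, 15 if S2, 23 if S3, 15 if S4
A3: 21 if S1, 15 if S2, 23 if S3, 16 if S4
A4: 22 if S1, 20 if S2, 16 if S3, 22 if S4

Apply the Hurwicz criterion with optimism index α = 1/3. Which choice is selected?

A1: 1/3·24 + 2/3·16 = 56/3
A2: 1/3·23 + 2/3·15 = 53/3
A3: 1/3·23 + 2/3·15 = 53/3
A4: 1/3·22 + 2/3·16 = 18
Highest Hurwicz score = 56/3 → A1.

A1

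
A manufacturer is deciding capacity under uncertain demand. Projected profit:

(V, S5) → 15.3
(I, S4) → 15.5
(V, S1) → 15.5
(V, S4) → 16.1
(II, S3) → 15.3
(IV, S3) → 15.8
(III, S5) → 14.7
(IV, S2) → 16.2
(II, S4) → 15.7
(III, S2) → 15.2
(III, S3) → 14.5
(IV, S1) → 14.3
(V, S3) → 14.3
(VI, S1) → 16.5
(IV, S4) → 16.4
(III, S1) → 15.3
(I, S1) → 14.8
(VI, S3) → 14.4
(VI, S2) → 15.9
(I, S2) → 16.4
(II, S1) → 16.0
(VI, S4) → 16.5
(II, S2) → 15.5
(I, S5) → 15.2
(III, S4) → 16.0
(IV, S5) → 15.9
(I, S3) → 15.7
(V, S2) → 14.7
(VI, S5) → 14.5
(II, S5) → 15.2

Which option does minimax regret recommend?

Column bests: S1=16.5, S2=16.4, S3=15.8, S4=16.5, S5=15.9.
I regrets: 1.7, 0.0, 0.1, 1.0, 0.7 → max 1.7
II regrets: 0.5, 0.9, 0.5, 0.8, 0.7 → max 0.9
III regrets: 1.2, 1.2, 1.3, 0.5, 1.2 → max 1.3
IV regrets: 2.2, 0.2, 0.0, 0.1, 0.0 → max 2.2
V regrets: 1.0, 1.7, 1.5, 0.4, 0.6 → max 1.7
VI regrets: 0.0, 0.5, 1.4, 0.0, 1.4 → max 1.4
Smallest max regret = 0.9 → II.

II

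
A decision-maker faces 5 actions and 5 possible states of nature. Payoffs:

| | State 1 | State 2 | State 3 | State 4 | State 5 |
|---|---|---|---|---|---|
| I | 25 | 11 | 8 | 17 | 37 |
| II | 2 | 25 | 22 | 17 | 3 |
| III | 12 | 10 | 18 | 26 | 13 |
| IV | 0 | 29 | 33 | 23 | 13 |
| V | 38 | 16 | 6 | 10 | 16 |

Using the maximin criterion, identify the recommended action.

Row minima: I=8, II=2, III=10, IV=0, V=6
Best worst-case = 10 → III.

III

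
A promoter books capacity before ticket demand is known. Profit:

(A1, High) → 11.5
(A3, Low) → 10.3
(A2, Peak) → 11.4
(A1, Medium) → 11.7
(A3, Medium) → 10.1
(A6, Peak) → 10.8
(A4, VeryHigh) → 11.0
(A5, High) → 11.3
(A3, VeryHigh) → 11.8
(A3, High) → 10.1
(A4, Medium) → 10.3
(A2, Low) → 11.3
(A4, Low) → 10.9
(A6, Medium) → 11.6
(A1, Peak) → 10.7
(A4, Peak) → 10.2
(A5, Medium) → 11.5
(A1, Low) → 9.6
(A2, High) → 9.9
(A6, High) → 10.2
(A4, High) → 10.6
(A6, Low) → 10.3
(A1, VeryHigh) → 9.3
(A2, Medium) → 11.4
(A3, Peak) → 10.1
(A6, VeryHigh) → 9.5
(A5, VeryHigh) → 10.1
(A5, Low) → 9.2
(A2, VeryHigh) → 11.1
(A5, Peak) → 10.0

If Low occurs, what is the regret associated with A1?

Best payoff under Low is 11.3.
Regret = 11.3 − 9.6 = 1.7.

1.7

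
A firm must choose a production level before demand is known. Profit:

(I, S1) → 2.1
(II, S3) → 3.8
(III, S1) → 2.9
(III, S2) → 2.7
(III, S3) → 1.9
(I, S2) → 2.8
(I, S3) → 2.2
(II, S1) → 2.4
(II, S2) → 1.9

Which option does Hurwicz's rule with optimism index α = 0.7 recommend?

II

I: 0.7·2.8 + 0.3·2.1 = 2.59
II: 0.7·3.8 + 0.3·1.9 = 3.23
III: 0.7·2.9 + 0.3·1.9 = 2.6
Highest Hurwicz score = 3.23 → II.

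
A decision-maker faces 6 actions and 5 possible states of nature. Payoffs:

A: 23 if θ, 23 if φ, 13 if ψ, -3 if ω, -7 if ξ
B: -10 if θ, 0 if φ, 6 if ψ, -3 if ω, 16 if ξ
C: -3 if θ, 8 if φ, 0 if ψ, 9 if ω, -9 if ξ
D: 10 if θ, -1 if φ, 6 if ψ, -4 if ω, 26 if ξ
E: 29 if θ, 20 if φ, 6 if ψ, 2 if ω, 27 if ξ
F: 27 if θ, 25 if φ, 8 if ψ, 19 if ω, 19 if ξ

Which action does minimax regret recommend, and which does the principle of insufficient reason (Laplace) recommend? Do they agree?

minimax regret → F; laplace → F (agree)

Column bests: θ=29, φ=25, ψ=13, ω=19, ξ=27.
A regrets: 6, 2, 0, 22, 34 → max 34
B regrets: 39, 25, 7, 22, 11 → max 39
C regrets: 32, 17, 13, 10, 36 → max 36
D regrets: 19, 26, 7, 23, 1 → max 26
E regrets: 0, 5, 7, 17, 0 → max 17
F regrets: 2, 0, 5, 0, 8 → max 8
Smallest max regret = 8 → F.
Row averages: A=9.8, B=1.8, C=1, D=7.4, E=16.8, F=19.6
Highest average = 19.6 → F.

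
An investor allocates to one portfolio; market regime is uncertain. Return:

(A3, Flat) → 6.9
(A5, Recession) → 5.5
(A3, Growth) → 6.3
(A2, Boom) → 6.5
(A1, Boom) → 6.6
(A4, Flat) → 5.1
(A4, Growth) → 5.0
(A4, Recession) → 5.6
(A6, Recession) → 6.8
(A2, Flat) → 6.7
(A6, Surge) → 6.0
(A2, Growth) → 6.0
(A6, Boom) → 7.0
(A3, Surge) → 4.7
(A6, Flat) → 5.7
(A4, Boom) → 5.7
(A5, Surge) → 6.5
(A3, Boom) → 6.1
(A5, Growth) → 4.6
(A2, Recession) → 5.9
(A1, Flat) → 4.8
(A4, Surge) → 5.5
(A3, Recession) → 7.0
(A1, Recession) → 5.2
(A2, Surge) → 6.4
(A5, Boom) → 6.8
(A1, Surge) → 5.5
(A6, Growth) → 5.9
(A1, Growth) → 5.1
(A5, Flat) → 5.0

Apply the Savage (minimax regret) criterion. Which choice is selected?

Column bests: Recession=7.0, Flat=6.9, Growth=6.3, Boom=7.0, Surge=6.5.
A1 regrets: 1.8, 2.1, 1.2, 0.4, 1.0 → max 2.1
A2 regrets: 1.1, 0.2, 0.3, 0.5, 0.1 → max 1.1
A3 regrets: 0.0, 0.0, 0.0, 0.9, 1.8 → max 1.8
A4 regrets: 1.4, 1.8, 1.3, 1.3, 1.0 → max 1.8
A5 regrets: 1.5, 1.9, 1.7, 0.2, 0.0 → max 1.9
A6 regrets: 0.2, 1.2, 0.4, 0.0, 0.5 → max 1.2
Smallest max regret = 1.1 → A2.

A2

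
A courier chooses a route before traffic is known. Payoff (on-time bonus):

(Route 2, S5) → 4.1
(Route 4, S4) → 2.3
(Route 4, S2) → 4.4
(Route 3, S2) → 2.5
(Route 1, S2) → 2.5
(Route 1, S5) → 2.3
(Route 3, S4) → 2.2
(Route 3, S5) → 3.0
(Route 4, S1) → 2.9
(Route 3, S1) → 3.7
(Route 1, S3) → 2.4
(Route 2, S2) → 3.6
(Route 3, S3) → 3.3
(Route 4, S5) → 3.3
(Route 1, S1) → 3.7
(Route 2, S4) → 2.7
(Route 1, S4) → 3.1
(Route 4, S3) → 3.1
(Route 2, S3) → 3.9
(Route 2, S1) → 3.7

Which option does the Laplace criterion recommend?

Row averages: Route 1=2.8, Route 2=3.6, Route 3=2.94, Route 4=3.2
Highest average = 3.6 → Route 2.

Route 2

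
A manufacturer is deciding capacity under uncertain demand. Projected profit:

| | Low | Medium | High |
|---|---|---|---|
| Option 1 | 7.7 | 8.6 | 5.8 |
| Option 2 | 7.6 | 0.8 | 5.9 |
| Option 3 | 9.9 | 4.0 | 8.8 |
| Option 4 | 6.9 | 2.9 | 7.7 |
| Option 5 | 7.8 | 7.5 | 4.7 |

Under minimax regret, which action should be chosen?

Option 1

Column bests: Low=9.9, Medium=8.6, High=8.8.
Option 1 regrets: 2.2, 0.0, 3.0 → max 3.0
Option 2 regrets: 2.3, 7.8, 2.9 → max 7.8
Option 3 regrets: 0.0, 4.6, 0.0 → max 4.6
Option 4 regrets: 3.0, 5.7, 1.1 → max 5.7
Option 5 regrets: 2.1, 1.1, 4.1 → max 4.1
Smallest max regret = 3.0 → Option 1.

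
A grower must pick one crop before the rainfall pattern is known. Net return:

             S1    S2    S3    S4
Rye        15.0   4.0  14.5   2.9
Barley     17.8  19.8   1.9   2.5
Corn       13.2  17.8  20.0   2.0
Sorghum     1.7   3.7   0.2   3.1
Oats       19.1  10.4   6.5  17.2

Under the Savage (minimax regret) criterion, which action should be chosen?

Column bests: S1=19.1, S2=19.8, S3=20.0, S4=17.2.
Rye regrets: 4.1, 15.8, 5.5, 14.3 → max 15.8
Barley regrets: 1.3, 0.0, 18.1, 14.7 → max 18.1
Corn regrets: 5.9, 2.0, 0.0, 15.2 → max 15.2
Sorghum regrets: 17.4, 16.1, 19.8, 14.1 → max 19.8
Oats regrets: 0.0, 9.4, 13.5, 0.0 → max 13.5
Smallest max regret = 13.5 → Oats.

Oats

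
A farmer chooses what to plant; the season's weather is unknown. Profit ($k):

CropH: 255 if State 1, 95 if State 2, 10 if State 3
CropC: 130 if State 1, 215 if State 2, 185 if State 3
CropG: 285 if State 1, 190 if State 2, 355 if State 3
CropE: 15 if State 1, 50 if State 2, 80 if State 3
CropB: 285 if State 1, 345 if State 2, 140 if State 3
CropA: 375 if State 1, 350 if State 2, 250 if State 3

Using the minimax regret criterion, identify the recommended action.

CropA

Column bests: State 1=375, State 2=350, State 3=355.
CropH regrets: 120, 255, 345 → max 345
CropC regrets: 245, 135, 170 → max 245
CropG regrets: 90, 160, 0 → max 160
CropE regrets: 360, 300, 275 → max 360
CropB regrets: 90, 5, 215 → max 215
CropA regrets: 0, 0, 105 → max 105
Smallest max regret = 105 → CropA.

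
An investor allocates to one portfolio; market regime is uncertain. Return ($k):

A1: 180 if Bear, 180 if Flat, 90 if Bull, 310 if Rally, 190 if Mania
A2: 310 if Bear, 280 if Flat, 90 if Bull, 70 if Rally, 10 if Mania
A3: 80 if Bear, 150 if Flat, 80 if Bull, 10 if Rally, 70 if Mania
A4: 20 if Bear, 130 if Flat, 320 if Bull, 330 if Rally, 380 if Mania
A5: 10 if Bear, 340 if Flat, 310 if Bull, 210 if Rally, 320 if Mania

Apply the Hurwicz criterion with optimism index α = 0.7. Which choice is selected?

A1: 0.7·310 + 0.3·90 = 244
A2: 0.7·310 + 0.3·10 = 220
A3: 0.7·150 + 0.3·10 = 108
A4: 0.7·380 + 0.3·20 = 272
A5: 0.7·340 + 0.3·10 = 241
Highest Hurwicz score = 272 → A4.

A4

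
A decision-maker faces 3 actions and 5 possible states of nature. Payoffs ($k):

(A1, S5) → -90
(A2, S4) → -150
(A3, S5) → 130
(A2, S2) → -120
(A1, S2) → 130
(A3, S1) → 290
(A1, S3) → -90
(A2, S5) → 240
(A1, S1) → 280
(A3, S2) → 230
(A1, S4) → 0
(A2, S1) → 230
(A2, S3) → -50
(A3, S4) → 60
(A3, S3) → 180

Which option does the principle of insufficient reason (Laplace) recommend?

Row averages: A1=46, A2=30, A3=178
Highest average = 178 → A3.

A3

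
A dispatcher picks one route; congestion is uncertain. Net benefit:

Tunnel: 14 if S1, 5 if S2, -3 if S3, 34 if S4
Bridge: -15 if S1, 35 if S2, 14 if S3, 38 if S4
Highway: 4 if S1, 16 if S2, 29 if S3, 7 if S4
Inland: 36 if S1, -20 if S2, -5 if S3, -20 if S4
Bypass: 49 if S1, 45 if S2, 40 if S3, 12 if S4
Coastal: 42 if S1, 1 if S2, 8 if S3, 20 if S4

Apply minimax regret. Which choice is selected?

Column bests: S1=49, S2=45, S3=40, S4=38.
Tunnel regrets: 35, 40, 43, 4 → max 43
Bridge regrets: 64, 10, 26, 0 → max 64
Highway regrets: 45, 29, 11, 31 → max 45
Inland regrets: 13, 65, 45, 58 → max 65
Bypass regrets: 0, 0, 0, 26 → max 26
Coastal regrets: 7, 44, 32, 18 → max 44
Smallest max regret = 26 → Bypass.

Bypass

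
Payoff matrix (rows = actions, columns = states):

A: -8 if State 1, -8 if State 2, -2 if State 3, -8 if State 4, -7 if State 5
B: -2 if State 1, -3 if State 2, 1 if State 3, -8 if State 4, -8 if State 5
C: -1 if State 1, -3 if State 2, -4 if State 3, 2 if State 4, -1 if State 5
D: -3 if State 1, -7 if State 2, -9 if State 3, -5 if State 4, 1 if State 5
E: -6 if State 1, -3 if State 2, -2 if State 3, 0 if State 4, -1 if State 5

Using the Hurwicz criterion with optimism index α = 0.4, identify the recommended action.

C

A: 0.4·(-2) + 0.6·(-8) = -5.6
B: 0.4·1 + 0.6·(-8) = -4.4
C: 0.4·2 + 0.6·(-4) = -1.6
D: 0.4·1 + 0.6·(-9) = -5
E: 0.4·0 + 0.6·(-6) = -3.6
Highest Hurwicz score = -1.6 → C.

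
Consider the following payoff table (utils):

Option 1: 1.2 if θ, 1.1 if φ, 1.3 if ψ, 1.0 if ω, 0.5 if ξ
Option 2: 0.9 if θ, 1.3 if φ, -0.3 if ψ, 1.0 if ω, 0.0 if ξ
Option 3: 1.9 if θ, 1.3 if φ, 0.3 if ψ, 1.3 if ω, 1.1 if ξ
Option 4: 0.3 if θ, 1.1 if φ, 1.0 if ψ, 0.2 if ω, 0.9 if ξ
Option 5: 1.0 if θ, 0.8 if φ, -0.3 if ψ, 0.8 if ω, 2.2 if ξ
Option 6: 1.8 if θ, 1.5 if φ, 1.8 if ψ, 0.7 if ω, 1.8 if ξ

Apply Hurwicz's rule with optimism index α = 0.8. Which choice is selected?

Option 5

Option 1: 0.8·1.3 + 0.2·0.5 = 1.14
Option 2: 0.8·1.3 + 0.2·(-0.3) = 0.98
Option 3: 0.8·1.9 + 0.2·0.3 = 1.58
Option 4: 0.8·1.1 + 0.2·0.2 = 0.92
Option 5: 0.8·2.2 + 0.2·(-0.3) = 1.7
Option 6: 0.8·1.8 + 0.2·0.7 = 1.58
Highest Hurwicz score = 1.7 → Option 5.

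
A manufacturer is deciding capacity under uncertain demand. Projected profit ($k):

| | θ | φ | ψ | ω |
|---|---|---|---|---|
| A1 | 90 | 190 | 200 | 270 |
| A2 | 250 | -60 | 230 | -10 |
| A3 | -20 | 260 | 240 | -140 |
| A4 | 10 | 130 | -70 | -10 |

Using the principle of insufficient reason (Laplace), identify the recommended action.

A1

Row averages: A1=187.5, A2=102.5, A3=85, A4=15
Highest average = 187.5 → A1.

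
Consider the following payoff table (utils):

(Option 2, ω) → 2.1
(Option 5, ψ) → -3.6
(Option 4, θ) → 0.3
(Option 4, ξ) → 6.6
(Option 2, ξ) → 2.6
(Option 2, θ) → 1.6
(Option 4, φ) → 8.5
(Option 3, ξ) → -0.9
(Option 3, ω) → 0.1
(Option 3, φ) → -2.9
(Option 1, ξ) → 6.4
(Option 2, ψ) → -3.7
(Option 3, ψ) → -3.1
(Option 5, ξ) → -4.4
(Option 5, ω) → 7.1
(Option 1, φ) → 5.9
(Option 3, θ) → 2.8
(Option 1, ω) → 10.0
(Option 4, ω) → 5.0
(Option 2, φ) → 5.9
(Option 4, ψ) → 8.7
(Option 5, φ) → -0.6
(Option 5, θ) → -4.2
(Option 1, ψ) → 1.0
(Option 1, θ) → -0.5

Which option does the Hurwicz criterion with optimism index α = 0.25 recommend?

Option 1: 0.25·10.0 + 0.75·(-0.5) = 2.125
Option 2: 0.25·5.9 + 0.75·(-3.7) = -1.3
Option 3: 0.25·2.8 + 0.75·(-3.1) = -1.625
Option 4: 0.25·8.7 + 0.75·0.3 = 2.4
Option 5: 0.25·7.1 + 0.75·(-4.4) = -1.525
Highest Hurwicz score = 2.4 → Option 4.

Option 4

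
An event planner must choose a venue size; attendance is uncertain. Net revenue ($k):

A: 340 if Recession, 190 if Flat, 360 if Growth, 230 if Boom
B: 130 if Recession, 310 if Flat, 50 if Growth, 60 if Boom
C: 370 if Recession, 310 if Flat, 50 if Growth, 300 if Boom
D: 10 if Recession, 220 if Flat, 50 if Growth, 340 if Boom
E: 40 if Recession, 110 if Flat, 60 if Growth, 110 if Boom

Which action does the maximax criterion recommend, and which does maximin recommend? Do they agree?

Row maxima: A=360, B=310, C=370, D=340, E=110
Best best-case = 370 → C.
Row minima: A=190, B=50, C=50, D=10, E=40
Best worst-case = 190 → A.

maximax → C; maximin → A (disagree)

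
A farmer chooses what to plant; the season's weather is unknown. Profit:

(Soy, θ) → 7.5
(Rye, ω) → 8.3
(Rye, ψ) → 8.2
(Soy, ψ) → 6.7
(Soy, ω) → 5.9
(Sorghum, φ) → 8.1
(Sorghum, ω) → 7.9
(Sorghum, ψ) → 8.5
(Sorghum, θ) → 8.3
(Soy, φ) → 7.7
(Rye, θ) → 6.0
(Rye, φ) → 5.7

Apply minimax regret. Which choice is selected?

Column bests: θ=8.3, φ=8.1, ψ=8.5, ω=8.3.
Sorghum regrets: 0.0, 0.0, 0.0, 0.4 → max 0.4
Soy regrets: 0.8, 0.4, 1.8, 2.4 → max 2.4
Rye regrets: 2.3, 2.4, 0.3, 0.0 → max 2.4
Smallest max regret = 0.4 → Sorghum.

Sorghum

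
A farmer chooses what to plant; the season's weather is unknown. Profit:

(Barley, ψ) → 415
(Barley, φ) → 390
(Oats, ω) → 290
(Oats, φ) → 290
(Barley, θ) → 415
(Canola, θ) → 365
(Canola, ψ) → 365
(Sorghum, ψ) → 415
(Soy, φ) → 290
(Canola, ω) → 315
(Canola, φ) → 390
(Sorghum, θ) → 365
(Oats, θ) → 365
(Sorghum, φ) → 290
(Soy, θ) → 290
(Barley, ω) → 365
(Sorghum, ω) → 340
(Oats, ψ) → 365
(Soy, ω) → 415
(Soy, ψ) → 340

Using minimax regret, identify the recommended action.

Column bests: θ=415, φ=390, ψ=415, ω=415.
Soy regrets: 125, 100, 75, 0 → max 125
Oats regrets: 50, 100, 50, 125 → max 125
Canola regrets: 50, 0, 50, 100 → max 100
Sorghum regrets: 50, 100, 0, 75 → max 100
Barley regrets: 0, 0, 0, 50 → max 50
Smallest max regret = 50 → Barley.

Barley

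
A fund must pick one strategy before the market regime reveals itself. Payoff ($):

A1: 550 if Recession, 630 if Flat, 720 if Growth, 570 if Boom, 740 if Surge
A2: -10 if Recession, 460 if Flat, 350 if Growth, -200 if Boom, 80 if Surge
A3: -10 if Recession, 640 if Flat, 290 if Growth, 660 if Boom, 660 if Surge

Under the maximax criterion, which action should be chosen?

Row maxima: A1=740, A2=460, A3=660
Best best-case = 740 → A1.

A1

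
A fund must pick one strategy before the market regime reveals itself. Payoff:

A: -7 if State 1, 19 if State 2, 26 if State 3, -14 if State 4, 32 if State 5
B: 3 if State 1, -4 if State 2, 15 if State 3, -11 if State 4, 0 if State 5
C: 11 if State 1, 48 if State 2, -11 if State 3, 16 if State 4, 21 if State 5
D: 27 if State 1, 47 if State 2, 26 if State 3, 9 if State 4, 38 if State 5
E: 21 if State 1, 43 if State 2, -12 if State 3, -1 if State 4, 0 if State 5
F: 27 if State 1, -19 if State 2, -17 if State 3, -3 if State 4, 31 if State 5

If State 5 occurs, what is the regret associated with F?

7

Best payoff under State 5 is 38.
Regret = 38 − 31 = 7.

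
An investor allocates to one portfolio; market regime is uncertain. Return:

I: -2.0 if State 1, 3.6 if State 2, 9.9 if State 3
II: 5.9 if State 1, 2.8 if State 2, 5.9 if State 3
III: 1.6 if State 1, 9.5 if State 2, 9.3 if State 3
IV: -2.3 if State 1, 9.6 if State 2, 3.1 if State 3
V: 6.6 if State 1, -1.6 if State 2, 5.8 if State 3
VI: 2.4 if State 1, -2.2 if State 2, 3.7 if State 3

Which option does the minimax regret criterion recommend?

III

Column bests: State 1=6.6, State 2=9.6, State 3=9.9.
I regrets: 8.6, 6.0, 0.0 → max 8.6
II regrets: 0.7, 6.8, 4.0 → max 6.8
III regrets: 5.0, 0.1, 0.6 → max 5.0
IV regrets: 8.9, 0.0, 6.8 → max 8.9
V regrets: 0.0, 11.2, 4.1 → max 11.2
VI regrets: 4.2, 11.8, 6.2 → max 11.8
Smallest max regret = 5.0 → III.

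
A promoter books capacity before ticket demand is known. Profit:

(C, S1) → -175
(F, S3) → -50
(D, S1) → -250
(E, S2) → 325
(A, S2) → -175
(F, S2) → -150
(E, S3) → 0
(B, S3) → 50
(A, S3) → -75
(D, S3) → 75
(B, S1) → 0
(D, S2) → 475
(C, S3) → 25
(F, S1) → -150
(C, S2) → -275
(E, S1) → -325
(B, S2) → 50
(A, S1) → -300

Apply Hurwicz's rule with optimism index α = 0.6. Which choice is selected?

D

A: 0.6·(-75) + 0.4·(-300) = -165
B: 0.6·50 + 0.4·0 = 30
C: 0.6·25 + 0.4·(-275) = -95
D: 0.6·475 + 0.4·(-250) = 185
E: 0.6·325 + 0.4·(-325) = 65
F: 0.6·(-50) + 0.4·(-150) = -90
Highest Hurwicz score = 185 → D.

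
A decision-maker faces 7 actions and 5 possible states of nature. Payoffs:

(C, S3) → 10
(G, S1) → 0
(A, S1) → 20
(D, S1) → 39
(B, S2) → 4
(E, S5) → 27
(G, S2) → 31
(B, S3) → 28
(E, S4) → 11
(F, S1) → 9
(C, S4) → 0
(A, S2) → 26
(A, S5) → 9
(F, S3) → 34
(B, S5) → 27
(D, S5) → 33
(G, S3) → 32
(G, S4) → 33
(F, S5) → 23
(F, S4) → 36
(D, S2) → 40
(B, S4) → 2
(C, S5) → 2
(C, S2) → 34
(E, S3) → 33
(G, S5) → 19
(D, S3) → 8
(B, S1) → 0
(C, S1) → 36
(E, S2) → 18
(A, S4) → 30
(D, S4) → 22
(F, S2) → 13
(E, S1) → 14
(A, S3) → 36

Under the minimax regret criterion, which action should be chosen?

A

Column bests: S1=39, S2=40, S3=36, S4=36, S5=33.
A regrets: 19, 14, 0, 6, 24 → max 24
B regrets: 39, 36, 8, 34, 6 → max 39
C regrets: 3, 6, 26, 36, 31 → max 36
D regrets: 0, 0, 28, 14, 0 → max 28
E regrets: 25, 22, 3, 25, 6 → max 25
F regrets: 30, 27, 2, 0, 10 → max 30
G regrets: 39, 9, 4, 3, 14 → max 39
Smallest max regret = 24 → A.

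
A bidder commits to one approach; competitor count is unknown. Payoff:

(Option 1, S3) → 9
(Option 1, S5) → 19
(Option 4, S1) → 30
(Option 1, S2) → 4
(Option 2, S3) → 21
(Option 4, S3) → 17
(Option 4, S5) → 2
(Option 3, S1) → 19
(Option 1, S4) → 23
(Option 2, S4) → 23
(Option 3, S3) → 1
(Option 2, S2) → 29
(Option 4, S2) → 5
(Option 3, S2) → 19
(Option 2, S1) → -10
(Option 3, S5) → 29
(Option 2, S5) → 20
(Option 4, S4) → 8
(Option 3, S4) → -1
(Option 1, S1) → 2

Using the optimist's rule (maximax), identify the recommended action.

Option 4

Row maxima: Option 1=23, Option 2=29, Option 3=29, Option 4=30
Best best-case = 30 → Option 4.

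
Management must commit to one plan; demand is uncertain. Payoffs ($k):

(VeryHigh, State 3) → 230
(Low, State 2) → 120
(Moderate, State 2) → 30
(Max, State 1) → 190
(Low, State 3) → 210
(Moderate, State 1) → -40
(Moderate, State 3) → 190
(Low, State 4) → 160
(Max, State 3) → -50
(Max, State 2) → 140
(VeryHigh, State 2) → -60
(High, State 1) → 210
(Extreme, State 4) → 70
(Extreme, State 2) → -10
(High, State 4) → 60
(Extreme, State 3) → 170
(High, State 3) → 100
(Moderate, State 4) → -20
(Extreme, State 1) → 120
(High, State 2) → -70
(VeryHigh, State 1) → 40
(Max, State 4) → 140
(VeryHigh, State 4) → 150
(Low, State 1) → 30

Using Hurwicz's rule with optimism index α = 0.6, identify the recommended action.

Low

Low: 0.6·210 + 0.4·30 = 138
Moderate: 0.6·190 + 0.4·(-40) = 98
High: 0.6·210 + 0.4·(-70) = 98
VeryHigh: 0.6·230 + 0.4·(-60) = 114
Extreme: 0.6·170 + 0.4·(-10) = 98
Max: 0.6·190 + 0.4·(-50) = 94
Highest Hurwicz score = 138 → Low.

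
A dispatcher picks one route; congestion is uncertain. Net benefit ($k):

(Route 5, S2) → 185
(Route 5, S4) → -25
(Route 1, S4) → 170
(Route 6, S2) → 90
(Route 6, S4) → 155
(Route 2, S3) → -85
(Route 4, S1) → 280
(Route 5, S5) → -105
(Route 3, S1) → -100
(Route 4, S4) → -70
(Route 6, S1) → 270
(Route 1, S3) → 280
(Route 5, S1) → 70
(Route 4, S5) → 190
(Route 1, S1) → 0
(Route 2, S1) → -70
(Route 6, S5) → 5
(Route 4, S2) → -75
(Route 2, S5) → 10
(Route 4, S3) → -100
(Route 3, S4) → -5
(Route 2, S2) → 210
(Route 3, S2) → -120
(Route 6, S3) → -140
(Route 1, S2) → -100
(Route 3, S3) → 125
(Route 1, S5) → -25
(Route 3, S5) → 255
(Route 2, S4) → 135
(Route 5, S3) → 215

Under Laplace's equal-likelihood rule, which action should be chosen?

Row averages: Route 1=65, Route 2=40, Route 3=31, Route 4=45, Route 5=68, Route 6=76
Highest average = 76 → Route 6.

Route 6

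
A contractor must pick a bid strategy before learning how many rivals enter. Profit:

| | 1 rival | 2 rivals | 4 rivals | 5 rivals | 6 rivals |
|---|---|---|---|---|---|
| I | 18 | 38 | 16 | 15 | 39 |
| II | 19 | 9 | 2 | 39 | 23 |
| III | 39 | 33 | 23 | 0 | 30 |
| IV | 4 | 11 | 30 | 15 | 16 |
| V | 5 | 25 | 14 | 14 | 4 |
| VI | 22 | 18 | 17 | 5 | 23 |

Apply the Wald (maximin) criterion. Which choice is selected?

I

Row minima: I=15, II=2, III=0, IV=4, V=4, VI=5
Best worst-case = 15 → I.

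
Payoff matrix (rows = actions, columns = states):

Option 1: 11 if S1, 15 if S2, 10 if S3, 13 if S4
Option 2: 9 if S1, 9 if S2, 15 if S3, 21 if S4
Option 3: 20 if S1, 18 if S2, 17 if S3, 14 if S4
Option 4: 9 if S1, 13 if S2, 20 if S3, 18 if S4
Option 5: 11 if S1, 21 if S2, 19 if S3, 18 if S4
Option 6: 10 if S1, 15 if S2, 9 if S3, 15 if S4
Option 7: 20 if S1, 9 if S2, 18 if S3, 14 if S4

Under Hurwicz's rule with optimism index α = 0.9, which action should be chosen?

Option 5

Option 1: 0.9·15 + 0.1·10 = 14.5
Option 2: 0.9·21 + 0.1·9 = 19.8
Option 3: 0.9·20 + 0.1·14 = 19.4
Option 4: 0.9·20 + 0.1·9 = 18.9
Option 5: 0.9·21 + 0.1·11 = 20
Option 6: 0.9·15 + 0.1·9 = 14.4
Option 7: 0.9·20 + 0.1·9 = 18.9
Highest Hurwicz score = 20 → Option 5.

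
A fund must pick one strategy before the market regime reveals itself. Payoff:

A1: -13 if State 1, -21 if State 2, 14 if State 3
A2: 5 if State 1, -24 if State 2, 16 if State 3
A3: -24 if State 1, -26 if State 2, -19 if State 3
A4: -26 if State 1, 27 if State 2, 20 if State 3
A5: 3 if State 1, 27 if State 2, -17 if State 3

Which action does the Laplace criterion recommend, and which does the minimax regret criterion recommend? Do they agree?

Row averages: A1=-20/3, A2=-1, A3=-23, A4=7, A5=13/3
Highest average = 7 → A4.
Column bests: State 1=5, State 2=27, State 3=20.
A1 regrets: 18, 48, 6 → max 48
A2 regrets: 0, 51, 4 → max 51
A3 regrets: 29, 53, 39 → max 53
A4 regrets: 31, 0, 0 → max 31
A5 regrets: 2, 0, 37 → max 37
Smallest max regret = 31 → A4.

laplace → A4; minimax regret → A4 (agree)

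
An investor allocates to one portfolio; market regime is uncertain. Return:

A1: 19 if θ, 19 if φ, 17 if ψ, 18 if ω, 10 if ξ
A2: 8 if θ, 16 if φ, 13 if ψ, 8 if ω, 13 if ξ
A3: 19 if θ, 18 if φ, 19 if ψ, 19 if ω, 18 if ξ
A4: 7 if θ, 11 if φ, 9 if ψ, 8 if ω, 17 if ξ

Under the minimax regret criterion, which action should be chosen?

Column bests: θ=19, φ=19, ψ=19, ω=19, ξ=18.
A1 regrets: 0, 0, 2, 1, 8 → max 8
A2 regrets: 11, 3, 6, 11, 5 → max 11
A3 regrets: 0, 1, 0, 0, 0 → max 1
A4 regrets: 12, 8, 10, 11, 1 → max 12
Smallest max regret = 1 → A3.

A3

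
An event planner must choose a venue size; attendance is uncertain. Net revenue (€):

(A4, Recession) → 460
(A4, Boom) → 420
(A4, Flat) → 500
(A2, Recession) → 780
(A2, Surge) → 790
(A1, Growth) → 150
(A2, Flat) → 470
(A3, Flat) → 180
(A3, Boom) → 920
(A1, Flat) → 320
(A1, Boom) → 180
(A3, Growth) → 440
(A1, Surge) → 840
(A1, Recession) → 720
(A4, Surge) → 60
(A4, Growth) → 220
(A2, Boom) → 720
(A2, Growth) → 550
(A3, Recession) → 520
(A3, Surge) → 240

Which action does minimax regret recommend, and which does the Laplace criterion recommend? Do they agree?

Column bests: Recession=780, Flat=500, Growth=550, Boom=920, Surge=840.
A1 regrets: 60, 180, 400, 740, 0 → max 740
A2 regrets: 0, 30, 0, 200, 50 → max 200
A3 regrets: 260, 320, 110, 0, 600 → max 600
A4 regrets: 320, 0, 330, 500, 780 → max 780
Smallest max regret = 200 → A2.
Row averages: A1=442, A2=662, A3=460, A4=332
Highest average = 662 → A2.

minimax regret → A2; laplace → A2 (agree)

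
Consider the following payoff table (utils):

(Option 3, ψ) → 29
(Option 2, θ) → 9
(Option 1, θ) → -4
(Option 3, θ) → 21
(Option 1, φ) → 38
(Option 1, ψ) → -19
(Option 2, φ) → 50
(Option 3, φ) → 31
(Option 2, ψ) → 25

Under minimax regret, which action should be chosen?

Option 2

Column bests: θ=21, φ=50, ψ=29.
Option 1 regrets: 25, 12, 48 → max 48
Option 2 regrets: 12, 0, 4 → max 12
Option 3 regrets: 0, 19, 0 → max 19
Smallest max regret = 12 → Option 2.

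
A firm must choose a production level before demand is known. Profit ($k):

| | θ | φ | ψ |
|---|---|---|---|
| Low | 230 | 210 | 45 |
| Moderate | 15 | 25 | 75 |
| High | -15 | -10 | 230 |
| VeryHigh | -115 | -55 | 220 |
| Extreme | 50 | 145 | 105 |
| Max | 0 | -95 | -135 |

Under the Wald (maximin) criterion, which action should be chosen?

Row minima: Low=45, Moderate=15, High=-15, VeryHigh=-115, Extreme=50, Max=-135
Best worst-case = 50 → Extreme.

Extreme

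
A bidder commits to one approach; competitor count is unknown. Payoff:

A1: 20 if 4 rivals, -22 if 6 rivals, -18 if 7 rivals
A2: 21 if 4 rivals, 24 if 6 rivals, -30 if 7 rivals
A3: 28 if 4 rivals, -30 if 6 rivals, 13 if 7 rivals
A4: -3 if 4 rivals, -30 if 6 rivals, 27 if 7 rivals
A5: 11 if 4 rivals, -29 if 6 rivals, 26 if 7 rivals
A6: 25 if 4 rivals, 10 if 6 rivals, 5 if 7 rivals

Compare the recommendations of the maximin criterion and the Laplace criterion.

Row minima: A1=-22, A2=-30, A3=-30, A4=-30, A5=-29, A6=5
Best worst-case = 5 → A6.
Row averages: A1=-20/3, A2=5, A3=11/3, A4=-2, A5=8/3, A6=40/3
Highest average = 40/3 → A6.

maximin → A6; laplace → A6 (agree)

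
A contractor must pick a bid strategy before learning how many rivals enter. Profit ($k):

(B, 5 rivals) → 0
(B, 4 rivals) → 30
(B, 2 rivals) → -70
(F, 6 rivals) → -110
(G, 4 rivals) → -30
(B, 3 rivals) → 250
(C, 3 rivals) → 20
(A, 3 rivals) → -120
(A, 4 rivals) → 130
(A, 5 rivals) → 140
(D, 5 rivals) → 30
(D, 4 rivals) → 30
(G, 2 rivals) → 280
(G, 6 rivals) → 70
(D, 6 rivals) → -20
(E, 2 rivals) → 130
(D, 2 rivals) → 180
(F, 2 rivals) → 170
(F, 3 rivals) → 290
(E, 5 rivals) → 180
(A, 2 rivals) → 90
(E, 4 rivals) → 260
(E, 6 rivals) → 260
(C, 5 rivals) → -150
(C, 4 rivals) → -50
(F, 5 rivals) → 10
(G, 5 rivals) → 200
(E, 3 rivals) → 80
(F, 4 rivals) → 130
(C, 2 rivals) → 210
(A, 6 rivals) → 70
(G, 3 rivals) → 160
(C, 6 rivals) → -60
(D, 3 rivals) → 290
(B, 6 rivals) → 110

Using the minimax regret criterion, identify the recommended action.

Column bests: 2 rivals=280, 3 rivals=290, 4 rivals=260, 5 rivals=200, 6 rivals=260.
A regrets: 190, 410, 130, 60, 190 → max 410
B regrets: 350, 40, 230, 200, 150 → max 350
C regrets: 70, 270, 310, 350, 320 → max 350
D regrets: 100, 0, 230, 170, 280 → max 280
E regrets: 150, 210, 0, 20, 0 → max 210
F regrets: 110, 0, 130, 190, 370 → max 370
G regrets: 0, 130, 290, 0, 190 → max 290
Smallest max regret = 210 → E.

E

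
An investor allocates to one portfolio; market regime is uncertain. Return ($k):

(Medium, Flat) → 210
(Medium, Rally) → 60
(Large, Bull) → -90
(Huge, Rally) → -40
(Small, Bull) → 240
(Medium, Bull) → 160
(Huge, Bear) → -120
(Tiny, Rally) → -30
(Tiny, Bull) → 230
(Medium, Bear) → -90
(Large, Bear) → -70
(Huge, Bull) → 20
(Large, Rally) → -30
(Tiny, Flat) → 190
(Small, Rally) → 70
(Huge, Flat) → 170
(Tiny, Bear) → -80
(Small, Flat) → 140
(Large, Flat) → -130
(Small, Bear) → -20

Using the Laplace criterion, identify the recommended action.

Small

Row averages: Tiny=77.5, Small=107.5, Medium=85, Large=-80, Huge=7.5
Highest average = 107.5 → Small.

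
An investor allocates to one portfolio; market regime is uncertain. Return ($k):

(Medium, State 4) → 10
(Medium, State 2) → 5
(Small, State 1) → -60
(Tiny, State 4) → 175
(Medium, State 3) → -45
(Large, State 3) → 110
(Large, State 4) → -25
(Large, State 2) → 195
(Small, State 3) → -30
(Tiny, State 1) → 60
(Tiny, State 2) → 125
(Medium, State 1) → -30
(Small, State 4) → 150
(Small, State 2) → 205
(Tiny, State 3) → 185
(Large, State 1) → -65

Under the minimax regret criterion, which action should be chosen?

Column bests: State 1=60, State 2=205, State 3=185, State 4=175.
Tiny regrets: 0, 80, 0, 0 → max 80
Small regrets: 120, 0, 215, 25 → max 215
Medium regrets: 90, 200, 230, 165 → max 230
Large regrets: 125, 10, 75, 200 → max 200
Smallest max regret = 80 → Tiny.

Tiny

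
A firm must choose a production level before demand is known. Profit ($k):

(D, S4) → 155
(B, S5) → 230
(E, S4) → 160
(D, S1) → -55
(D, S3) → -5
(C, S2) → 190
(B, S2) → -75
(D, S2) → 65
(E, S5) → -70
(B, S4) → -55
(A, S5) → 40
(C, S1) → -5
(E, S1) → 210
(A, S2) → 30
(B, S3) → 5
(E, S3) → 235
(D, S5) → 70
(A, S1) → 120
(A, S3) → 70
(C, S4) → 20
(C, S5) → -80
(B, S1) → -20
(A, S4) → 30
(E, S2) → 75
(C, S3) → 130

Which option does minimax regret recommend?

A

Column bests: S1=210, S2=190, S3=235, S4=160, S5=230.
A regrets: 90, 160, 165, 130, 190 → max 190
B regrets: 230, 265, 230, 215, 0 → max 265
C regrets: 215, 0, 105, 140, 310 → max 310
D regrets: 265, 125, 240, 5, 160 → max 265
E regrets: 0, 115, 0, 0, 300 → max 300
Smallest max regret = 190 → A.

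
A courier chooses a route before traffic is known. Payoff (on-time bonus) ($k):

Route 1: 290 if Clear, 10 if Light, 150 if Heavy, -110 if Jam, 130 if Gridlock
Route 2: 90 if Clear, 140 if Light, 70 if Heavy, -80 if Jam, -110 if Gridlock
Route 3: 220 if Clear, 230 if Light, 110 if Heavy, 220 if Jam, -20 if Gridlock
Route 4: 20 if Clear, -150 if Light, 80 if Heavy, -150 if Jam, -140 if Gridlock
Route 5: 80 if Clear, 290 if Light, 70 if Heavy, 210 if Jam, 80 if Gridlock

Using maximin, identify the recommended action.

Row minima: Route 1=-110, Route 2=-110, Route 3=-20, Route 4=-150, Route 5=70
Best worst-case = 70 → Route 5.

Route 5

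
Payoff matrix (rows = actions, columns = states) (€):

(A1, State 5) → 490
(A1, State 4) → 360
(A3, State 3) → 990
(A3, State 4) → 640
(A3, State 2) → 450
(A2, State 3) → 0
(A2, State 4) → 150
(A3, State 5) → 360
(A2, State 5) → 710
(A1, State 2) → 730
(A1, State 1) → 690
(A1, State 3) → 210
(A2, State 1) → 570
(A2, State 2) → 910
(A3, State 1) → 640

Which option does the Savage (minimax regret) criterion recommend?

Column bests: State 1=690, State 2=910, State 3=990, State 4=640, State 5=710.
A1 regrets: 0, 180, 780, 280, 220 → max 780
A2 regrets: 120, 0, 990, 490, 0 → max 990
A3 regrets: 50, 460, 0, 0, 350 → max 460
Smallest max regret = 460 → A3.

A3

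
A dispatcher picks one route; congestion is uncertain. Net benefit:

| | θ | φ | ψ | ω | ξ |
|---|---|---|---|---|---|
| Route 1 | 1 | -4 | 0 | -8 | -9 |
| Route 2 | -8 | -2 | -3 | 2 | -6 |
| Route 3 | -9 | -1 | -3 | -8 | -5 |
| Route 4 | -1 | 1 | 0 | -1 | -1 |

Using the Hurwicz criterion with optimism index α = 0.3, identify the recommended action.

Route 1: 0.3·1 + 0.7·(-9) = -6
Route 2: 0.3·2 + 0.7·(-8) = -5
Route 3: 0.3·(-1) + 0.7·(-9) = -6.6
Route 4: 0.3·1 + 0.7·(-1) = -0.4
Highest Hurwicz score = -0.4 → Route 4.

Route 4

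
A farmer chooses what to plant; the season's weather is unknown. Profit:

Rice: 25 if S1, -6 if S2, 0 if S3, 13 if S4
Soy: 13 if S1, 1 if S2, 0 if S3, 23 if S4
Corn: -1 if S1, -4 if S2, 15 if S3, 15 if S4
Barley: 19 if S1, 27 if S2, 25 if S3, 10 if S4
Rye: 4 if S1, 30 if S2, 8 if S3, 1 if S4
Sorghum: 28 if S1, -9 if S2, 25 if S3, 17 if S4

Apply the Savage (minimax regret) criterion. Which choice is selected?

Column bests: S1=28, S2=30, S3=25, S4=23.
Rice regrets: 3, 36, 25, 10 → max 36
Soy regrets: 15, 29, 25, 0 → max 29
Corn regrets: 29, 34, 10, 8 → max 34
Barley regrets: 9, 3, 0, 13 → max 13
Rye regrets: 24, 0, 17, 22 → max 24
Sorghum regrets: 0, 39, 0, 6 → max 39
Smallest max regret = 13 → Barley.

Barley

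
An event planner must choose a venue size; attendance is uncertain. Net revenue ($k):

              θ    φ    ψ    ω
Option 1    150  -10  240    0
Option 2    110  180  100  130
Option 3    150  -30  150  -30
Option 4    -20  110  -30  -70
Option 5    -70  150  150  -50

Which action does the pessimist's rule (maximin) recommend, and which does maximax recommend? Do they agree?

maximin → Option 2; maximax → Option 1 (disagree)

Row minima: Option 1=-10, Option 2=100, Option 3=-30, Option 4=-70, Option 5=-70
Best worst-case = 100 → Option 2.
Row maxima: Option 1=240, Option 2=180, Option 3=150, Option 4=110, Option 5=150
Best best-case = 240 → Option 1.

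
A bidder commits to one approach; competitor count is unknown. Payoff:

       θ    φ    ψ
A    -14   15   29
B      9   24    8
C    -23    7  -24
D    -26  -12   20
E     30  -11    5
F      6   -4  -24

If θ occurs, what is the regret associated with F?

Best payoff under θ is 30.
Regret = 30 − 6 = 24.

24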